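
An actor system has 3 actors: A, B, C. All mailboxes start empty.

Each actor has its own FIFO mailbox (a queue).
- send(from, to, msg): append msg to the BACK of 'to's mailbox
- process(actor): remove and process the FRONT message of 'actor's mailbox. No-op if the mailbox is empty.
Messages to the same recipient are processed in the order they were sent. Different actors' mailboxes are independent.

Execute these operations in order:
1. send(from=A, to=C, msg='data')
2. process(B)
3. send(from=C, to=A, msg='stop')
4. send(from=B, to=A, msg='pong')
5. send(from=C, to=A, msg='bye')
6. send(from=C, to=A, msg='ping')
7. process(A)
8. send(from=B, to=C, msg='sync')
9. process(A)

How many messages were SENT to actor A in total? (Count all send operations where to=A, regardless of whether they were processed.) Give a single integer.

Answer: 4

Derivation:
After 1 (send(from=A, to=C, msg='data')): A:[] B:[] C:[data]
After 2 (process(B)): A:[] B:[] C:[data]
After 3 (send(from=C, to=A, msg='stop')): A:[stop] B:[] C:[data]
After 4 (send(from=B, to=A, msg='pong')): A:[stop,pong] B:[] C:[data]
After 5 (send(from=C, to=A, msg='bye')): A:[stop,pong,bye] B:[] C:[data]
After 6 (send(from=C, to=A, msg='ping')): A:[stop,pong,bye,ping] B:[] C:[data]
After 7 (process(A)): A:[pong,bye,ping] B:[] C:[data]
After 8 (send(from=B, to=C, msg='sync')): A:[pong,bye,ping] B:[] C:[data,sync]
After 9 (process(A)): A:[bye,ping] B:[] C:[data,sync]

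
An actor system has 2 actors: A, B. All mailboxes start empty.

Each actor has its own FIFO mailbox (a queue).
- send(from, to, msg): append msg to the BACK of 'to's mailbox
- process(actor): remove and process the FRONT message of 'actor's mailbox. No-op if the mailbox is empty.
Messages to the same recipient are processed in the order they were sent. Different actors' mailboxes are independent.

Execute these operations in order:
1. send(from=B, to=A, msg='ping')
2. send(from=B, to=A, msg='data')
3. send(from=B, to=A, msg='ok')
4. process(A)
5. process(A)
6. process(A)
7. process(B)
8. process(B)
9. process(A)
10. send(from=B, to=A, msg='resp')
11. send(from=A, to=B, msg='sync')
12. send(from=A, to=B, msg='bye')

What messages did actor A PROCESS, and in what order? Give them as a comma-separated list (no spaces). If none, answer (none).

After 1 (send(from=B, to=A, msg='ping')): A:[ping] B:[]
After 2 (send(from=B, to=A, msg='data')): A:[ping,data] B:[]
After 3 (send(from=B, to=A, msg='ok')): A:[ping,data,ok] B:[]
After 4 (process(A)): A:[data,ok] B:[]
After 5 (process(A)): A:[ok] B:[]
After 6 (process(A)): A:[] B:[]
After 7 (process(B)): A:[] B:[]
After 8 (process(B)): A:[] B:[]
After 9 (process(A)): A:[] B:[]
After 10 (send(from=B, to=A, msg='resp')): A:[resp] B:[]
After 11 (send(from=A, to=B, msg='sync')): A:[resp] B:[sync]
After 12 (send(from=A, to=B, msg='bye')): A:[resp] B:[sync,bye]

Answer: ping,data,ok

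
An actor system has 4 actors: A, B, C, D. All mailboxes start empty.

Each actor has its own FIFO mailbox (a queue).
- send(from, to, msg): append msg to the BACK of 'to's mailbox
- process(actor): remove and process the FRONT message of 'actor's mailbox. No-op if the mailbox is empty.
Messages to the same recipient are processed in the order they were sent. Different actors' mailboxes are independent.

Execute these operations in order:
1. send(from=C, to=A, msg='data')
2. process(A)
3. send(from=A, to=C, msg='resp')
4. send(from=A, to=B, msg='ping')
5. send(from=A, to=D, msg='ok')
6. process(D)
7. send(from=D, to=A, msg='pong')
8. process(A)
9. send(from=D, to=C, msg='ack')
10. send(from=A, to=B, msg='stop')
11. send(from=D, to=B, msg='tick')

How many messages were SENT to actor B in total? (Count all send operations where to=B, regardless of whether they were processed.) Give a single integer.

Answer: 3

Derivation:
After 1 (send(from=C, to=A, msg='data')): A:[data] B:[] C:[] D:[]
After 2 (process(A)): A:[] B:[] C:[] D:[]
After 3 (send(from=A, to=C, msg='resp')): A:[] B:[] C:[resp] D:[]
After 4 (send(from=A, to=B, msg='ping')): A:[] B:[ping] C:[resp] D:[]
After 5 (send(from=A, to=D, msg='ok')): A:[] B:[ping] C:[resp] D:[ok]
After 6 (process(D)): A:[] B:[ping] C:[resp] D:[]
After 7 (send(from=D, to=A, msg='pong')): A:[pong] B:[ping] C:[resp] D:[]
After 8 (process(A)): A:[] B:[ping] C:[resp] D:[]
After 9 (send(from=D, to=C, msg='ack')): A:[] B:[ping] C:[resp,ack] D:[]
After 10 (send(from=A, to=B, msg='stop')): A:[] B:[ping,stop] C:[resp,ack] D:[]
After 11 (send(from=D, to=B, msg='tick')): A:[] B:[ping,stop,tick] C:[resp,ack] D:[]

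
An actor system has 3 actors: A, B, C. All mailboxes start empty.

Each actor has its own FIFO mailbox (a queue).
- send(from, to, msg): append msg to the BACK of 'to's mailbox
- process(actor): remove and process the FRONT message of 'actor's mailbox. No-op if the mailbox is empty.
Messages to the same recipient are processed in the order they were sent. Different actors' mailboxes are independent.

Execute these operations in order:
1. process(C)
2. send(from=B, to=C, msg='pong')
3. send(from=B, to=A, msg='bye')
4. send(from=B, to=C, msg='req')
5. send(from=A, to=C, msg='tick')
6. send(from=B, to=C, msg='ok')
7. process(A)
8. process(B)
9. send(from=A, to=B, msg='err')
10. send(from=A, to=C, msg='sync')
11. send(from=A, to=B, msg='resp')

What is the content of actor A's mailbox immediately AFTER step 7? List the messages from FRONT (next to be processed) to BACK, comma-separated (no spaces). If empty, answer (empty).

After 1 (process(C)): A:[] B:[] C:[]
After 2 (send(from=B, to=C, msg='pong')): A:[] B:[] C:[pong]
After 3 (send(from=B, to=A, msg='bye')): A:[bye] B:[] C:[pong]
After 4 (send(from=B, to=C, msg='req')): A:[bye] B:[] C:[pong,req]
After 5 (send(from=A, to=C, msg='tick')): A:[bye] B:[] C:[pong,req,tick]
After 6 (send(from=B, to=C, msg='ok')): A:[bye] B:[] C:[pong,req,tick,ok]
After 7 (process(A)): A:[] B:[] C:[pong,req,tick,ok]

(empty)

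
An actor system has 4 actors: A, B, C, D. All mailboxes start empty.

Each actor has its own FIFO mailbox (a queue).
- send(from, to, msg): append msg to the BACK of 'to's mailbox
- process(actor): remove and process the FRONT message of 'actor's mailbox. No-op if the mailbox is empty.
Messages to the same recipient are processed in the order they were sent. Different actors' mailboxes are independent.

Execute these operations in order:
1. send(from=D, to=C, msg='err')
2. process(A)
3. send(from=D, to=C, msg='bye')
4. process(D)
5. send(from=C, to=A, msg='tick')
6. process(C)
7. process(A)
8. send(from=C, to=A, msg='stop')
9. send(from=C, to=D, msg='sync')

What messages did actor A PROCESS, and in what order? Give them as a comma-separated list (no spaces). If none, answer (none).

Answer: tick

Derivation:
After 1 (send(from=D, to=C, msg='err')): A:[] B:[] C:[err] D:[]
After 2 (process(A)): A:[] B:[] C:[err] D:[]
After 3 (send(from=D, to=C, msg='bye')): A:[] B:[] C:[err,bye] D:[]
After 4 (process(D)): A:[] B:[] C:[err,bye] D:[]
After 5 (send(from=C, to=A, msg='tick')): A:[tick] B:[] C:[err,bye] D:[]
After 6 (process(C)): A:[tick] B:[] C:[bye] D:[]
After 7 (process(A)): A:[] B:[] C:[bye] D:[]
After 8 (send(from=C, to=A, msg='stop')): A:[stop] B:[] C:[bye] D:[]
After 9 (send(from=C, to=D, msg='sync')): A:[stop] B:[] C:[bye] D:[sync]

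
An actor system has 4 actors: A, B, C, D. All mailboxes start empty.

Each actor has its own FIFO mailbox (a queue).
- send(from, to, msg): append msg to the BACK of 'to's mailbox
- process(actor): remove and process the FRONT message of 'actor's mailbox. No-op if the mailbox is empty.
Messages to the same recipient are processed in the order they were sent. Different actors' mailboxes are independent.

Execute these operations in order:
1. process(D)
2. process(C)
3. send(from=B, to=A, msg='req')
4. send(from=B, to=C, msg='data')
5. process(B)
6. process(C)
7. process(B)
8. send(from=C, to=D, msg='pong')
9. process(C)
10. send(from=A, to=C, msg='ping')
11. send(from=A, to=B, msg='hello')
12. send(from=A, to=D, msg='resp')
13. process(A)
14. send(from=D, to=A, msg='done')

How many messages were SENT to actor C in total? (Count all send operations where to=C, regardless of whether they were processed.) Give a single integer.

After 1 (process(D)): A:[] B:[] C:[] D:[]
After 2 (process(C)): A:[] B:[] C:[] D:[]
After 3 (send(from=B, to=A, msg='req')): A:[req] B:[] C:[] D:[]
After 4 (send(from=B, to=C, msg='data')): A:[req] B:[] C:[data] D:[]
After 5 (process(B)): A:[req] B:[] C:[data] D:[]
After 6 (process(C)): A:[req] B:[] C:[] D:[]
After 7 (process(B)): A:[req] B:[] C:[] D:[]
After 8 (send(from=C, to=D, msg='pong')): A:[req] B:[] C:[] D:[pong]
After 9 (process(C)): A:[req] B:[] C:[] D:[pong]
After 10 (send(from=A, to=C, msg='ping')): A:[req] B:[] C:[ping] D:[pong]
After 11 (send(from=A, to=B, msg='hello')): A:[req] B:[hello] C:[ping] D:[pong]
After 12 (send(from=A, to=D, msg='resp')): A:[req] B:[hello] C:[ping] D:[pong,resp]
After 13 (process(A)): A:[] B:[hello] C:[ping] D:[pong,resp]
After 14 (send(from=D, to=A, msg='done')): A:[done] B:[hello] C:[ping] D:[pong,resp]

Answer: 2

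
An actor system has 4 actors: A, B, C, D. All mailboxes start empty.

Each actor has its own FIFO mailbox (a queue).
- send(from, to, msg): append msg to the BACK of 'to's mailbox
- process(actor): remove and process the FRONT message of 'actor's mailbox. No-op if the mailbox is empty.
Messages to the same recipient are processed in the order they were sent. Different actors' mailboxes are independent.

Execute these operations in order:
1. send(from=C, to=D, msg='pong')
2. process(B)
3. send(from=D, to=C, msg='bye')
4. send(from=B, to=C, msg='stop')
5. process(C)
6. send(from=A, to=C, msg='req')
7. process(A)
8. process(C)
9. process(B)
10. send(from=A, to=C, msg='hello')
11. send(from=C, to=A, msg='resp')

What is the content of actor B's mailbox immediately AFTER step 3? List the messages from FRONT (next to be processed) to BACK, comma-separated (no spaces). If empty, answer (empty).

After 1 (send(from=C, to=D, msg='pong')): A:[] B:[] C:[] D:[pong]
After 2 (process(B)): A:[] B:[] C:[] D:[pong]
After 3 (send(from=D, to=C, msg='bye')): A:[] B:[] C:[bye] D:[pong]

(empty)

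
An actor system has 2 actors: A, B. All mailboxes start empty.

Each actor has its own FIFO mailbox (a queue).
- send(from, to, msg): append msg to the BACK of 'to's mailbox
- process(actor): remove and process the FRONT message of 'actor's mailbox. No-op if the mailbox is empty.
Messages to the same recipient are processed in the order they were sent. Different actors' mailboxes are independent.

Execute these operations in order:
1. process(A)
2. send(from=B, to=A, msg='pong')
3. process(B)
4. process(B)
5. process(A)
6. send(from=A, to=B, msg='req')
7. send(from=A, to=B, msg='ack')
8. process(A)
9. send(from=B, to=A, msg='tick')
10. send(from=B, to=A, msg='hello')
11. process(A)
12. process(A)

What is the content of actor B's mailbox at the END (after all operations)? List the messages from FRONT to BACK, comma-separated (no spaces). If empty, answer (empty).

After 1 (process(A)): A:[] B:[]
After 2 (send(from=B, to=A, msg='pong')): A:[pong] B:[]
After 3 (process(B)): A:[pong] B:[]
After 4 (process(B)): A:[pong] B:[]
After 5 (process(A)): A:[] B:[]
After 6 (send(from=A, to=B, msg='req')): A:[] B:[req]
After 7 (send(from=A, to=B, msg='ack')): A:[] B:[req,ack]
After 8 (process(A)): A:[] B:[req,ack]
After 9 (send(from=B, to=A, msg='tick')): A:[tick] B:[req,ack]
After 10 (send(from=B, to=A, msg='hello')): A:[tick,hello] B:[req,ack]
After 11 (process(A)): A:[hello] B:[req,ack]
After 12 (process(A)): A:[] B:[req,ack]

Answer: req,ack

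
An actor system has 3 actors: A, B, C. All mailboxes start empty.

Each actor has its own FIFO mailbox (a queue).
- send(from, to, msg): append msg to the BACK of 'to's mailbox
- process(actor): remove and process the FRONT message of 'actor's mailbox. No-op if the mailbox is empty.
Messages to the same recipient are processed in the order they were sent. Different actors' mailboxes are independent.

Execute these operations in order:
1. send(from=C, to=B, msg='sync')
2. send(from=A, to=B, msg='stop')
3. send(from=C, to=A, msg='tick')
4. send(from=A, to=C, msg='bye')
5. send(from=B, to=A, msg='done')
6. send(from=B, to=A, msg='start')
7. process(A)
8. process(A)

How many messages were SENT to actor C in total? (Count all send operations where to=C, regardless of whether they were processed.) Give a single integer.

After 1 (send(from=C, to=B, msg='sync')): A:[] B:[sync] C:[]
After 2 (send(from=A, to=B, msg='stop')): A:[] B:[sync,stop] C:[]
After 3 (send(from=C, to=A, msg='tick')): A:[tick] B:[sync,stop] C:[]
After 4 (send(from=A, to=C, msg='bye')): A:[tick] B:[sync,stop] C:[bye]
After 5 (send(from=B, to=A, msg='done')): A:[tick,done] B:[sync,stop] C:[bye]
After 6 (send(from=B, to=A, msg='start')): A:[tick,done,start] B:[sync,stop] C:[bye]
After 7 (process(A)): A:[done,start] B:[sync,stop] C:[bye]
After 8 (process(A)): A:[start] B:[sync,stop] C:[bye]

Answer: 1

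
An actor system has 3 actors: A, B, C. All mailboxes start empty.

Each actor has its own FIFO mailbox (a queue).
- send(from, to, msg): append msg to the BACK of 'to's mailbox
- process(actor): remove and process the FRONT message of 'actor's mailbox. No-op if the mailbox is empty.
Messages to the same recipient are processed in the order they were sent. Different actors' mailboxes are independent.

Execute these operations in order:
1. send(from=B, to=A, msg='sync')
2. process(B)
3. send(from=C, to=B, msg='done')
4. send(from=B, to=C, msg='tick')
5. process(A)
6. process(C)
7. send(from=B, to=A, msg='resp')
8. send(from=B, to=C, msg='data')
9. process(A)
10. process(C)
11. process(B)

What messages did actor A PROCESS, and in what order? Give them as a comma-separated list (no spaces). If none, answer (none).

Answer: sync,resp

Derivation:
After 1 (send(from=B, to=A, msg='sync')): A:[sync] B:[] C:[]
After 2 (process(B)): A:[sync] B:[] C:[]
After 3 (send(from=C, to=B, msg='done')): A:[sync] B:[done] C:[]
After 4 (send(from=B, to=C, msg='tick')): A:[sync] B:[done] C:[tick]
After 5 (process(A)): A:[] B:[done] C:[tick]
After 6 (process(C)): A:[] B:[done] C:[]
After 7 (send(from=B, to=A, msg='resp')): A:[resp] B:[done] C:[]
After 8 (send(from=B, to=C, msg='data')): A:[resp] B:[done] C:[data]
After 9 (process(A)): A:[] B:[done] C:[data]
After 10 (process(C)): A:[] B:[done] C:[]
After 11 (process(B)): A:[] B:[] C:[]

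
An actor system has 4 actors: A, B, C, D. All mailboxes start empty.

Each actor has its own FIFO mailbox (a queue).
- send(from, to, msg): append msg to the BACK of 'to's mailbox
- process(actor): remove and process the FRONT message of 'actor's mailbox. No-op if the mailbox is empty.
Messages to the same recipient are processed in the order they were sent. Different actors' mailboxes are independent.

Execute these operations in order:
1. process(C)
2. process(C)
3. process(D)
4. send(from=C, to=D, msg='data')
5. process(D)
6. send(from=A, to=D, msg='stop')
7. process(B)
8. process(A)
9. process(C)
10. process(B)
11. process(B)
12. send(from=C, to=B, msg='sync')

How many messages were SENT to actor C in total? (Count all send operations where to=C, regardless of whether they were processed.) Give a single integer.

Answer: 0

Derivation:
After 1 (process(C)): A:[] B:[] C:[] D:[]
After 2 (process(C)): A:[] B:[] C:[] D:[]
After 3 (process(D)): A:[] B:[] C:[] D:[]
After 4 (send(from=C, to=D, msg='data')): A:[] B:[] C:[] D:[data]
After 5 (process(D)): A:[] B:[] C:[] D:[]
After 6 (send(from=A, to=D, msg='stop')): A:[] B:[] C:[] D:[stop]
After 7 (process(B)): A:[] B:[] C:[] D:[stop]
After 8 (process(A)): A:[] B:[] C:[] D:[stop]
After 9 (process(C)): A:[] B:[] C:[] D:[stop]
After 10 (process(B)): A:[] B:[] C:[] D:[stop]
After 11 (process(B)): A:[] B:[] C:[] D:[stop]
After 12 (send(from=C, to=B, msg='sync')): A:[] B:[sync] C:[] D:[stop]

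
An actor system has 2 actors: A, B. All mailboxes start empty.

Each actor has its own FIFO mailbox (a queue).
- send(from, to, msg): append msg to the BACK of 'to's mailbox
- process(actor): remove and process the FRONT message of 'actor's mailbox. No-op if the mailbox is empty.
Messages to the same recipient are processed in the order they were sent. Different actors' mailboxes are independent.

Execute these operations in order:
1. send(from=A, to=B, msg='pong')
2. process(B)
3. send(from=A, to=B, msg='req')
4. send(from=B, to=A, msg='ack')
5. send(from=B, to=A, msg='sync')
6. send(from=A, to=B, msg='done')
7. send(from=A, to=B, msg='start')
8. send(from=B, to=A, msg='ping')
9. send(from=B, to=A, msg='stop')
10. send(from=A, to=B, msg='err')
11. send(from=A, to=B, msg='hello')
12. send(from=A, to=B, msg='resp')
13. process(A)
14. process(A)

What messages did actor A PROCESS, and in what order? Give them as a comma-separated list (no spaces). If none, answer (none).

After 1 (send(from=A, to=B, msg='pong')): A:[] B:[pong]
After 2 (process(B)): A:[] B:[]
After 3 (send(from=A, to=B, msg='req')): A:[] B:[req]
After 4 (send(from=B, to=A, msg='ack')): A:[ack] B:[req]
After 5 (send(from=B, to=A, msg='sync')): A:[ack,sync] B:[req]
After 6 (send(from=A, to=B, msg='done')): A:[ack,sync] B:[req,done]
After 7 (send(from=A, to=B, msg='start')): A:[ack,sync] B:[req,done,start]
After 8 (send(from=B, to=A, msg='ping')): A:[ack,sync,ping] B:[req,done,start]
After 9 (send(from=B, to=A, msg='stop')): A:[ack,sync,ping,stop] B:[req,done,start]
After 10 (send(from=A, to=B, msg='err')): A:[ack,sync,ping,stop] B:[req,done,start,err]
After 11 (send(from=A, to=B, msg='hello')): A:[ack,sync,ping,stop] B:[req,done,start,err,hello]
After 12 (send(from=A, to=B, msg='resp')): A:[ack,sync,ping,stop] B:[req,done,start,err,hello,resp]
After 13 (process(A)): A:[sync,ping,stop] B:[req,done,start,err,hello,resp]
After 14 (process(A)): A:[ping,stop] B:[req,done,start,err,hello,resp]

Answer: ack,sync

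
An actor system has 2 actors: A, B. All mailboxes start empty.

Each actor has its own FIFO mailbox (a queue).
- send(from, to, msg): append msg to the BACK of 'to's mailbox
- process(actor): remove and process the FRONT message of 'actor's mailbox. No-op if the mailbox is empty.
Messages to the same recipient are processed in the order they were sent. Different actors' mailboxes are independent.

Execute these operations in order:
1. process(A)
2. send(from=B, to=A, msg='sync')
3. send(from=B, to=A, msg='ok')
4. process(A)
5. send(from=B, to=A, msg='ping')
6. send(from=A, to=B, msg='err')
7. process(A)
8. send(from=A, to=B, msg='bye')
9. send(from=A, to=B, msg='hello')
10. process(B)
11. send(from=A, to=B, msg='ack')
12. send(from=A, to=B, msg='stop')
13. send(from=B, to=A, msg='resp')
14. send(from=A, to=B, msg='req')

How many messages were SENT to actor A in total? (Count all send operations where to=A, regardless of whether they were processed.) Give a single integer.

After 1 (process(A)): A:[] B:[]
After 2 (send(from=B, to=A, msg='sync')): A:[sync] B:[]
After 3 (send(from=B, to=A, msg='ok')): A:[sync,ok] B:[]
After 4 (process(A)): A:[ok] B:[]
After 5 (send(from=B, to=A, msg='ping')): A:[ok,ping] B:[]
After 6 (send(from=A, to=B, msg='err')): A:[ok,ping] B:[err]
After 7 (process(A)): A:[ping] B:[err]
After 8 (send(from=A, to=B, msg='bye')): A:[ping] B:[err,bye]
After 9 (send(from=A, to=B, msg='hello')): A:[ping] B:[err,bye,hello]
After 10 (process(B)): A:[ping] B:[bye,hello]
After 11 (send(from=A, to=B, msg='ack')): A:[ping] B:[bye,hello,ack]
After 12 (send(from=A, to=B, msg='stop')): A:[ping] B:[bye,hello,ack,stop]
After 13 (send(from=B, to=A, msg='resp')): A:[ping,resp] B:[bye,hello,ack,stop]
After 14 (send(from=A, to=B, msg='req')): A:[ping,resp] B:[bye,hello,ack,stop,req]

Answer: 4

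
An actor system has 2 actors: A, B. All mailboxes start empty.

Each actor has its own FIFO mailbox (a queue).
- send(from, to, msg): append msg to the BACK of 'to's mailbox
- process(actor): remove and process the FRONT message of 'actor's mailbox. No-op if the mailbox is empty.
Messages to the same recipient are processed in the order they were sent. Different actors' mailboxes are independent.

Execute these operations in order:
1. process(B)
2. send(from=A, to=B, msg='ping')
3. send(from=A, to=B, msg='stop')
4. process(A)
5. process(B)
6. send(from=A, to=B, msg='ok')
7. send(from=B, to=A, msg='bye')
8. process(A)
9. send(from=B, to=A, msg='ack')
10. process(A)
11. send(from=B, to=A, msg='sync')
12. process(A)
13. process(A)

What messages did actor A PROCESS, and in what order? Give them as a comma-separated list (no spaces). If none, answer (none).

After 1 (process(B)): A:[] B:[]
After 2 (send(from=A, to=B, msg='ping')): A:[] B:[ping]
After 3 (send(from=A, to=B, msg='stop')): A:[] B:[ping,stop]
After 4 (process(A)): A:[] B:[ping,stop]
After 5 (process(B)): A:[] B:[stop]
After 6 (send(from=A, to=B, msg='ok')): A:[] B:[stop,ok]
After 7 (send(from=B, to=A, msg='bye')): A:[bye] B:[stop,ok]
After 8 (process(A)): A:[] B:[stop,ok]
After 9 (send(from=B, to=A, msg='ack')): A:[ack] B:[stop,ok]
After 10 (process(A)): A:[] B:[stop,ok]
After 11 (send(from=B, to=A, msg='sync')): A:[sync] B:[stop,ok]
After 12 (process(A)): A:[] B:[stop,ok]
After 13 (process(A)): A:[] B:[stop,ok]

Answer: bye,ack,sync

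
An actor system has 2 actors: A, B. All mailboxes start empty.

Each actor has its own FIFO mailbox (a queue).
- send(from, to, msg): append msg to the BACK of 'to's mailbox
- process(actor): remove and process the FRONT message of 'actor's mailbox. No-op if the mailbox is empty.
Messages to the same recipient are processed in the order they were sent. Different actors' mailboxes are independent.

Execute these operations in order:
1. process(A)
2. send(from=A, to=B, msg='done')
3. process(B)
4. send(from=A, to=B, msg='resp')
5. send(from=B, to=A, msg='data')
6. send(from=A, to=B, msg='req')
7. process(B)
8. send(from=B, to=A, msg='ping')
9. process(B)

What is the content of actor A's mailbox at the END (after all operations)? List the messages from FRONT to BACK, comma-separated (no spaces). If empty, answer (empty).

Answer: data,ping

Derivation:
After 1 (process(A)): A:[] B:[]
After 2 (send(from=A, to=B, msg='done')): A:[] B:[done]
After 3 (process(B)): A:[] B:[]
After 4 (send(from=A, to=B, msg='resp')): A:[] B:[resp]
After 5 (send(from=B, to=A, msg='data')): A:[data] B:[resp]
After 6 (send(from=A, to=B, msg='req')): A:[data] B:[resp,req]
After 7 (process(B)): A:[data] B:[req]
After 8 (send(from=B, to=A, msg='ping')): A:[data,ping] B:[req]
After 9 (process(B)): A:[data,ping] B:[]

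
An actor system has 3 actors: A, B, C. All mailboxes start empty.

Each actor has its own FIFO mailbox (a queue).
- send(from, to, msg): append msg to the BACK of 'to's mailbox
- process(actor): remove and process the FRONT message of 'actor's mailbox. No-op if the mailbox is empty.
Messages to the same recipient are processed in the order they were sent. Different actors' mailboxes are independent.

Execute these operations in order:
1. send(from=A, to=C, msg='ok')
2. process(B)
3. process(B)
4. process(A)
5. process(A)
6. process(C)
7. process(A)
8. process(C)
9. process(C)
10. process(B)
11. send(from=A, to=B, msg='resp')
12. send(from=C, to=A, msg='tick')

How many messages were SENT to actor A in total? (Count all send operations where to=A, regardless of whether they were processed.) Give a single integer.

After 1 (send(from=A, to=C, msg='ok')): A:[] B:[] C:[ok]
After 2 (process(B)): A:[] B:[] C:[ok]
After 3 (process(B)): A:[] B:[] C:[ok]
After 4 (process(A)): A:[] B:[] C:[ok]
After 5 (process(A)): A:[] B:[] C:[ok]
After 6 (process(C)): A:[] B:[] C:[]
After 7 (process(A)): A:[] B:[] C:[]
After 8 (process(C)): A:[] B:[] C:[]
After 9 (process(C)): A:[] B:[] C:[]
After 10 (process(B)): A:[] B:[] C:[]
After 11 (send(from=A, to=B, msg='resp')): A:[] B:[resp] C:[]
After 12 (send(from=C, to=A, msg='tick')): A:[tick] B:[resp] C:[]

Answer: 1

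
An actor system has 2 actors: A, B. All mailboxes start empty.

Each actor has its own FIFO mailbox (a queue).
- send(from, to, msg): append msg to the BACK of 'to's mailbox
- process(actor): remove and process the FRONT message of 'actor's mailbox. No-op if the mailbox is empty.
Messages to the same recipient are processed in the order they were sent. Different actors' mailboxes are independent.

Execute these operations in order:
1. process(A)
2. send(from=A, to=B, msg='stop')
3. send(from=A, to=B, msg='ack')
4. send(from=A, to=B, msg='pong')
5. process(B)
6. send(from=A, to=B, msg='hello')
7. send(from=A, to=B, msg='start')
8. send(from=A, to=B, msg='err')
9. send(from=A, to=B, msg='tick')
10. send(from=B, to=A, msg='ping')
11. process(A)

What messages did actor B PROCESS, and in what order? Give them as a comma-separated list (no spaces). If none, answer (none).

Answer: stop

Derivation:
After 1 (process(A)): A:[] B:[]
After 2 (send(from=A, to=B, msg='stop')): A:[] B:[stop]
After 3 (send(from=A, to=B, msg='ack')): A:[] B:[stop,ack]
After 4 (send(from=A, to=B, msg='pong')): A:[] B:[stop,ack,pong]
After 5 (process(B)): A:[] B:[ack,pong]
After 6 (send(from=A, to=B, msg='hello')): A:[] B:[ack,pong,hello]
After 7 (send(from=A, to=B, msg='start')): A:[] B:[ack,pong,hello,start]
After 8 (send(from=A, to=B, msg='err')): A:[] B:[ack,pong,hello,start,err]
After 9 (send(from=A, to=B, msg='tick')): A:[] B:[ack,pong,hello,start,err,tick]
After 10 (send(from=B, to=A, msg='ping')): A:[ping] B:[ack,pong,hello,start,err,tick]
After 11 (process(A)): A:[] B:[ack,pong,hello,start,err,tick]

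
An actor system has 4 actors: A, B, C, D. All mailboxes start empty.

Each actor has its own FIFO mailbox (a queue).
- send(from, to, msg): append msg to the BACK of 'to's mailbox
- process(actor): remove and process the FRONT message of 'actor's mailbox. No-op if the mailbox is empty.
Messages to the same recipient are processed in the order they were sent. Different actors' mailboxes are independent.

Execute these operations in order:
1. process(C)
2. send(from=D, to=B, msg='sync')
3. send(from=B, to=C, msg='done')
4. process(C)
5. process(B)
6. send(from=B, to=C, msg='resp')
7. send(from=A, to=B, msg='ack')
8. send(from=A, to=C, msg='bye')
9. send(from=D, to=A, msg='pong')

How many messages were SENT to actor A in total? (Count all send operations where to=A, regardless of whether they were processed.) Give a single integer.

Answer: 1

Derivation:
After 1 (process(C)): A:[] B:[] C:[] D:[]
After 2 (send(from=D, to=B, msg='sync')): A:[] B:[sync] C:[] D:[]
After 3 (send(from=B, to=C, msg='done')): A:[] B:[sync] C:[done] D:[]
After 4 (process(C)): A:[] B:[sync] C:[] D:[]
After 5 (process(B)): A:[] B:[] C:[] D:[]
After 6 (send(from=B, to=C, msg='resp')): A:[] B:[] C:[resp] D:[]
After 7 (send(from=A, to=B, msg='ack')): A:[] B:[ack] C:[resp] D:[]
After 8 (send(from=A, to=C, msg='bye')): A:[] B:[ack] C:[resp,bye] D:[]
After 9 (send(from=D, to=A, msg='pong')): A:[pong] B:[ack] C:[resp,bye] D:[]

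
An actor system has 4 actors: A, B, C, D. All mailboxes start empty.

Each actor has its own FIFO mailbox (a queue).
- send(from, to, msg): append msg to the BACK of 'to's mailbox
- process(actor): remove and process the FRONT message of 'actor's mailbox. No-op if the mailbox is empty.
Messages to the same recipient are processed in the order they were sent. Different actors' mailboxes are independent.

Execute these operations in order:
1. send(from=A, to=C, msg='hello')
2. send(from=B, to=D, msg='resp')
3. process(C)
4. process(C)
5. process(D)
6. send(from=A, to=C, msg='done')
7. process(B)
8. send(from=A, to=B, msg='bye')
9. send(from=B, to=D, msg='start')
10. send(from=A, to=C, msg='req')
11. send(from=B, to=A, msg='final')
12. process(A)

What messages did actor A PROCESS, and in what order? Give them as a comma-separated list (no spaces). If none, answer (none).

After 1 (send(from=A, to=C, msg='hello')): A:[] B:[] C:[hello] D:[]
After 2 (send(from=B, to=D, msg='resp')): A:[] B:[] C:[hello] D:[resp]
After 3 (process(C)): A:[] B:[] C:[] D:[resp]
After 4 (process(C)): A:[] B:[] C:[] D:[resp]
After 5 (process(D)): A:[] B:[] C:[] D:[]
After 6 (send(from=A, to=C, msg='done')): A:[] B:[] C:[done] D:[]
After 7 (process(B)): A:[] B:[] C:[done] D:[]
After 8 (send(from=A, to=B, msg='bye')): A:[] B:[bye] C:[done] D:[]
After 9 (send(from=B, to=D, msg='start')): A:[] B:[bye] C:[done] D:[start]
After 10 (send(from=A, to=C, msg='req')): A:[] B:[bye] C:[done,req] D:[start]
After 11 (send(from=B, to=A, msg='final')): A:[final] B:[bye] C:[done,req] D:[start]
After 12 (process(A)): A:[] B:[bye] C:[done,req] D:[start]

Answer: final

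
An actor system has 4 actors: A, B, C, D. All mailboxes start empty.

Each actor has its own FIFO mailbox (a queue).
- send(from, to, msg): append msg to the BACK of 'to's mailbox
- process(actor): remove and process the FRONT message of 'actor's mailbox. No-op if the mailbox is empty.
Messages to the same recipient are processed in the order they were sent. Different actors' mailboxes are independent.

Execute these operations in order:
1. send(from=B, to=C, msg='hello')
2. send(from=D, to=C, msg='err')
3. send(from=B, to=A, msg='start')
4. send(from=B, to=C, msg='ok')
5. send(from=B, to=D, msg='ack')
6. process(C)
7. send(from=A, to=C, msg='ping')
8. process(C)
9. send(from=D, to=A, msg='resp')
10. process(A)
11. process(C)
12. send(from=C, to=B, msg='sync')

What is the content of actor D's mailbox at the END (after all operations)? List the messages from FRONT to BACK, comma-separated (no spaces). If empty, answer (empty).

After 1 (send(from=B, to=C, msg='hello')): A:[] B:[] C:[hello] D:[]
After 2 (send(from=D, to=C, msg='err')): A:[] B:[] C:[hello,err] D:[]
After 3 (send(from=B, to=A, msg='start')): A:[start] B:[] C:[hello,err] D:[]
After 4 (send(from=B, to=C, msg='ok')): A:[start] B:[] C:[hello,err,ok] D:[]
After 5 (send(from=B, to=D, msg='ack')): A:[start] B:[] C:[hello,err,ok] D:[ack]
After 6 (process(C)): A:[start] B:[] C:[err,ok] D:[ack]
After 7 (send(from=A, to=C, msg='ping')): A:[start] B:[] C:[err,ok,ping] D:[ack]
After 8 (process(C)): A:[start] B:[] C:[ok,ping] D:[ack]
After 9 (send(from=D, to=A, msg='resp')): A:[start,resp] B:[] C:[ok,ping] D:[ack]
After 10 (process(A)): A:[resp] B:[] C:[ok,ping] D:[ack]
After 11 (process(C)): A:[resp] B:[] C:[ping] D:[ack]
After 12 (send(from=C, to=B, msg='sync')): A:[resp] B:[sync] C:[ping] D:[ack]

Answer: ack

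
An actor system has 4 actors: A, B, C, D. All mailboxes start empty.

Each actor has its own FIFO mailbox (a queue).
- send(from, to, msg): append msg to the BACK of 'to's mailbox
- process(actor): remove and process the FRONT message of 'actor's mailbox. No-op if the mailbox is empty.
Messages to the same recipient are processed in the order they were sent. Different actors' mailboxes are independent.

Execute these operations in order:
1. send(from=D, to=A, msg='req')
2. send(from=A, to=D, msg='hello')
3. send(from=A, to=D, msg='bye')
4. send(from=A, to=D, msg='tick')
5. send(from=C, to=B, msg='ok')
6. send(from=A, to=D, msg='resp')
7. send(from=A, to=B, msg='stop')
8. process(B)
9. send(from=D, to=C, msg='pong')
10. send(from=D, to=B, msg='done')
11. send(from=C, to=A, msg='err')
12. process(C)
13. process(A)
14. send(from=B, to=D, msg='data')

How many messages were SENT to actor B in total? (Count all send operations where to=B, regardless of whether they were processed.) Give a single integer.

After 1 (send(from=D, to=A, msg='req')): A:[req] B:[] C:[] D:[]
After 2 (send(from=A, to=D, msg='hello')): A:[req] B:[] C:[] D:[hello]
After 3 (send(from=A, to=D, msg='bye')): A:[req] B:[] C:[] D:[hello,bye]
After 4 (send(from=A, to=D, msg='tick')): A:[req] B:[] C:[] D:[hello,bye,tick]
After 5 (send(from=C, to=B, msg='ok')): A:[req] B:[ok] C:[] D:[hello,bye,tick]
After 6 (send(from=A, to=D, msg='resp')): A:[req] B:[ok] C:[] D:[hello,bye,tick,resp]
After 7 (send(from=A, to=B, msg='stop')): A:[req] B:[ok,stop] C:[] D:[hello,bye,tick,resp]
After 8 (process(B)): A:[req] B:[stop] C:[] D:[hello,bye,tick,resp]
After 9 (send(from=D, to=C, msg='pong')): A:[req] B:[stop] C:[pong] D:[hello,bye,tick,resp]
After 10 (send(from=D, to=B, msg='done')): A:[req] B:[stop,done] C:[pong] D:[hello,bye,tick,resp]
After 11 (send(from=C, to=A, msg='err')): A:[req,err] B:[stop,done] C:[pong] D:[hello,bye,tick,resp]
After 12 (process(C)): A:[req,err] B:[stop,done] C:[] D:[hello,bye,tick,resp]
After 13 (process(A)): A:[err] B:[stop,done] C:[] D:[hello,bye,tick,resp]
After 14 (send(from=B, to=D, msg='data')): A:[err] B:[stop,done] C:[] D:[hello,bye,tick,resp,data]

Answer: 3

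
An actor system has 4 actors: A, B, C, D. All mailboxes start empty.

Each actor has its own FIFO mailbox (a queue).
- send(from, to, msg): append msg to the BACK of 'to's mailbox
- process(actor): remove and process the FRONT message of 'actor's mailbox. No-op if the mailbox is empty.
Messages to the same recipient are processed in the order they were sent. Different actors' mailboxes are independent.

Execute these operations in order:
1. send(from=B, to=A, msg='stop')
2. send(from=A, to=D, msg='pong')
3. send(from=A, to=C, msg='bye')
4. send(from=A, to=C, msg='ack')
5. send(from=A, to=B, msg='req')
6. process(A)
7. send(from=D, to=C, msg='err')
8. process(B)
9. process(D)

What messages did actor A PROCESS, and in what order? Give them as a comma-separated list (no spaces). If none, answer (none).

Answer: stop

Derivation:
After 1 (send(from=B, to=A, msg='stop')): A:[stop] B:[] C:[] D:[]
After 2 (send(from=A, to=D, msg='pong')): A:[stop] B:[] C:[] D:[pong]
After 3 (send(from=A, to=C, msg='bye')): A:[stop] B:[] C:[bye] D:[pong]
After 4 (send(from=A, to=C, msg='ack')): A:[stop] B:[] C:[bye,ack] D:[pong]
After 5 (send(from=A, to=B, msg='req')): A:[stop] B:[req] C:[bye,ack] D:[pong]
After 6 (process(A)): A:[] B:[req] C:[bye,ack] D:[pong]
After 7 (send(from=D, to=C, msg='err')): A:[] B:[req] C:[bye,ack,err] D:[pong]
After 8 (process(B)): A:[] B:[] C:[bye,ack,err] D:[pong]
After 9 (process(D)): A:[] B:[] C:[bye,ack,err] D:[]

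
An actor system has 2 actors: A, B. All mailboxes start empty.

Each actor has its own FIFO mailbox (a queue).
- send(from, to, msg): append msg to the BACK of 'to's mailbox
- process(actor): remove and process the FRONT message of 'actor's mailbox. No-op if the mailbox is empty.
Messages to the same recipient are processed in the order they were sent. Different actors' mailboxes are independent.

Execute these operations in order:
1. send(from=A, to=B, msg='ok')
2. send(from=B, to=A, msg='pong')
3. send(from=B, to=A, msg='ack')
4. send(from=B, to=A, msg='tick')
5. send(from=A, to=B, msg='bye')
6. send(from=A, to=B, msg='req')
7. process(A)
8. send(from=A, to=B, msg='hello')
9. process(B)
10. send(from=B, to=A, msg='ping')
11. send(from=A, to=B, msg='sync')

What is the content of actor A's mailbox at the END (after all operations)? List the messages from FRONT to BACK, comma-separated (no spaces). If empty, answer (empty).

After 1 (send(from=A, to=B, msg='ok')): A:[] B:[ok]
After 2 (send(from=B, to=A, msg='pong')): A:[pong] B:[ok]
After 3 (send(from=B, to=A, msg='ack')): A:[pong,ack] B:[ok]
After 4 (send(from=B, to=A, msg='tick')): A:[pong,ack,tick] B:[ok]
After 5 (send(from=A, to=B, msg='bye')): A:[pong,ack,tick] B:[ok,bye]
After 6 (send(from=A, to=B, msg='req')): A:[pong,ack,tick] B:[ok,bye,req]
After 7 (process(A)): A:[ack,tick] B:[ok,bye,req]
After 8 (send(from=A, to=B, msg='hello')): A:[ack,tick] B:[ok,bye,req,hello]
After 9 (process(B)): A:[ack,tick] B:[bye,req,hello]
After 10 (send(from=B, to=A, msg='ping')): A:[ack,tick,ping] B:[bye,req,hello]
After 11 (send(from=A, to=B, msg='sync')): A:[ack,tick,ping] B:[bye,req,hello,sync]

Answer: ack,tick,ping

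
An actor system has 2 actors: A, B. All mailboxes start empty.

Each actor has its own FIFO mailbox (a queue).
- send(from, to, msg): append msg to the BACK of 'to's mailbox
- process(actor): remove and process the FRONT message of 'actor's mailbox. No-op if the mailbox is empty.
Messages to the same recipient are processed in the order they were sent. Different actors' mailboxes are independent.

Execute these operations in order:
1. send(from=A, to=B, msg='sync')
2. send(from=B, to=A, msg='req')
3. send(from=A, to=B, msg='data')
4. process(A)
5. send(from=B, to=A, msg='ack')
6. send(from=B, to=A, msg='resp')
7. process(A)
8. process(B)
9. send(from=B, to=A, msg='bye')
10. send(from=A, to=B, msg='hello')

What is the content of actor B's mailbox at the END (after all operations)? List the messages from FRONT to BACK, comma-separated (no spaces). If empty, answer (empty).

Answer: data,hello

Derivation:
After 1 (send(from=A, to=B, msg='sync')): A:[] B:[sync]
After 2 (send(from=B, to=A, msg='req')): A:[req] B:[sync]
After 3 (send(from=A, to=B, msg='data')): A:[req] B:[sync,data]
After 4 (process(A)): A:[] B:[sync,data]
After 5 (send(from=B, to=A, msg='ack')): A:[ack] B:[sync,data]
After 6 (send(from=B, to=A, msg='resp')): A:[ack,resp] B:[sync,data]
After 7 (process(A)): A:[resp] B:[sync,data]
After 8 (process(B)): A:[resp] B:[data]
After 9 (send(from=B, to=A, msg='bye')): A:[resp,bye] B:[data]
After 10 (send(from=A, to=B, msg='hello')): A:[resp,bye] B:[data,hello]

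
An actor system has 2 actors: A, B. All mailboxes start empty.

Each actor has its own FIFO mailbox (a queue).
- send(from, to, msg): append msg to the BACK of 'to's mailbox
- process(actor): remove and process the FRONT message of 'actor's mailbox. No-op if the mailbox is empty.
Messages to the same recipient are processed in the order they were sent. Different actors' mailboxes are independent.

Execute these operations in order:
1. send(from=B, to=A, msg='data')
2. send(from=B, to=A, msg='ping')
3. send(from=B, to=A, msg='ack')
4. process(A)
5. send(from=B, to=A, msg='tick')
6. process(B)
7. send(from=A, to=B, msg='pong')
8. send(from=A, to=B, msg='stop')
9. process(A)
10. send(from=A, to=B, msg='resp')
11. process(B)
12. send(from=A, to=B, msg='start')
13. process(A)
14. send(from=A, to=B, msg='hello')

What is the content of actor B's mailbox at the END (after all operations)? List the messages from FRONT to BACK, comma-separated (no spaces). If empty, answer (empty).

Answer: stop,resp,start,hello

Derivation:
After 1 (send(from=B, to=A, msg='data')): A:[data] B:[]
After 2 (send(from=B, to=A, msg='ping')): A:[data,ping] B:[]
After 3 (send(from=B, to=A, msg='ack')): A:[data,ping,ack] B:[]
After 4 (process(A)): A:[ping,ack] B:[]
After 5 (send(from=B, to=A, msg='tick')): A:[ping,ack,tick] B:[]
After 6 (process(B)): A:[ping,ack,tick] B:[]
After 7 (send(from=A, to=B, msg='pong')): A:[ping,ack,tick] B:[pong]
After 8 (send(from=A, to=B, msg='stop')): A:[ping,ack,tick] B:[pong,stop]
After 9 (process(A)): A:[ack,tick] B:[pong,stop]
After 10 (send(from=A, to=B, msg='resp')): A:[ack,tick] B:[pong,stop,resp]
After 11 (process(B)): A:[ack,tick] B:[stop,resp]
After 12 (send(from=A, to=B, msg='start')): A:[ack,tick] B:[stop,resp,start]
After 13 (process(A)): A:[tick] B:[stop,resp,start]
After 14 (send(from=A, to=B, msg='hello')): A:[tick] B:[stop,resp,start,hello]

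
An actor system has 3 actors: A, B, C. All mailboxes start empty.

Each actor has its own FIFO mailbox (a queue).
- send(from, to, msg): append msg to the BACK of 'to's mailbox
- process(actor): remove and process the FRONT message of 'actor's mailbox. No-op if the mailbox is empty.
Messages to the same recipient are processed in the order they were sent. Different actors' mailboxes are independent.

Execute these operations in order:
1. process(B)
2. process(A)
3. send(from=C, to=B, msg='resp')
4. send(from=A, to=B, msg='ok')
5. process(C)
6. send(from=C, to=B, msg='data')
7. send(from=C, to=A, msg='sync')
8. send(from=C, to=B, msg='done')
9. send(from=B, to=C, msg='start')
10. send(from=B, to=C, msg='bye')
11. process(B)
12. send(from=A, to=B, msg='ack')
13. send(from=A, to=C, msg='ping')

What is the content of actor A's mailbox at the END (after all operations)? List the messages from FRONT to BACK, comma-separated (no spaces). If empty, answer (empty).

Answer: sync

Derivation:
After 1 (process(B)): A:[] B:[] C:[]
After 2 (process(A)): A:[] B:[] C:[]
After 3 (send(from=C, to=B, msg='resp')): A:[] B:[resp] C:[]
After 4 (send(from=A, to=B, msg='ok')): A:[] B:[resp,ok] C:[]
After 5 (process(C)): A:[] B:[resp,ok] C:[]
After 6 (send(from=C, to=B, msg='data')): A:[] B:[resp,ok,data] C:[]
After 7 (send(from=C, to=A, msg='sync')): A:[sync] B:[resp,ok,data] C:[]
After 8 (send(from=C, to=B, msg='done')): A:[sync] B:[resp,ok,data,done] C:[]
After 9 (send(from=B, to=C, msg='start')): A:[sync] B:[resp,ok,data,done] C:[start]
After 10 (send(from=B, to=C, msg='bye')): A:[sync] B:[resp,ok,data,done] C:[start,bye]
After 11 (process(B)): A:[sync] B:[ok,data,done] C:[start,bye]
After 12 (send(from=A, to=B, msg='ack')): A:[sync] B:[ok,data,done,ack] C:[start,bye]
After 13 (send(from=A, to=C, msg='ping')): A:[sync] B:[ok,data,done,ack] C:[start,bye,ping]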